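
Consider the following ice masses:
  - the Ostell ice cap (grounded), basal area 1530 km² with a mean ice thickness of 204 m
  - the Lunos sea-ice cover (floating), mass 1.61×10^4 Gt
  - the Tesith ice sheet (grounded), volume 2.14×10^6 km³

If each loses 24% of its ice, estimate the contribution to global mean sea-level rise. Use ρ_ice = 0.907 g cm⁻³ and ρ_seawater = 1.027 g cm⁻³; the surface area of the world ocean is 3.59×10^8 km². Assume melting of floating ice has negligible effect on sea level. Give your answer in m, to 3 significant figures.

Ostell: ice volume = 1530 km² × 204 m = 312.1 km³; 0.24 × 312.1 × (907/1027) = 66.16 km³ of water.
The Lunos sea-ice cover is floating and already displaces its own weight of water, so its melt adds essentially nothing to sea level.
Tesith: 0.24 × 2.14×10^6 km³ × (907/1027) = 4.536×10^5 km³ of water.
Total added water ≈ 4.537×10^14 m³ over 3.59×10^14 m² → Δh = 1.26 m.

≈ 1.26 m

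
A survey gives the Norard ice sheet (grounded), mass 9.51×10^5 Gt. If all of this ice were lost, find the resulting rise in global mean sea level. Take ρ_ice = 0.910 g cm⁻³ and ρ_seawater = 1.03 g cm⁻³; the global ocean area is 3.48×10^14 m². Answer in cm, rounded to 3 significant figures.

≈ 265 cm

Norard: 9.51×10^5 Gt = 9.510×10^17 kg; dividing by ρ_w = 1.03 g cm⁻³ = 1030 kg m⁻³ gives 9.233×10^14 m³ of water.
Spread over 3.48×10^14 m² of ocean, Δh = 9.233×10^14 / 3.48×10^14 = 2.65 m = 265 cm.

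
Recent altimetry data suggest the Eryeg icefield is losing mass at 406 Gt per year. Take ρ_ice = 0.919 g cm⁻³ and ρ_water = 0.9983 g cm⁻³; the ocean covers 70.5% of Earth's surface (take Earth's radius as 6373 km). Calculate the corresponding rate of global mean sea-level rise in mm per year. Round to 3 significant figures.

≈ 1.13 mm/yr

ρ_w = 0.9983 g cm⁻³ = 998.3 kg m⁻³. Annual water volume added = 406 Gt / ρ_w = 4.060×10^14 kg / 998.3 kg m⁻³ = 4.067×10^11 m³.
Δh per year = 4.067×10^11 / 3.60×10^14 = 1.13×10^-3 m = 1.13 mm.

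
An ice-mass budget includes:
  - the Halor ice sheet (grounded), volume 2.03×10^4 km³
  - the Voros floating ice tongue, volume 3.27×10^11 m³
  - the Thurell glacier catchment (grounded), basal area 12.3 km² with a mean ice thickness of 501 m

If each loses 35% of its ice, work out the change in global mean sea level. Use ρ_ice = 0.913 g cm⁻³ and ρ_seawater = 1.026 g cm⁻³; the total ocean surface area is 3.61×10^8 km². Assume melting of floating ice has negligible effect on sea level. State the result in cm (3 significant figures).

Halor: 0.35 × 2.03×10^4 km³ × (913/1026) = 6322 km³ of water.
The Voros floating ice tongue is floating and already displaces its own weight of water, so its melt adds essentially nothing to sea level.
Thurell: ice volume = 12.3 km² × 501 m = 6.162 km³; 0.35 × 6.162 × (913/1026) = 1.919 km³ of water.
Total added water ≈ 6.324×10^12 m³ over 3.61×10^14 m² → Δh = 0.0175 m = 1.75 cm.

≈ 1.75 cm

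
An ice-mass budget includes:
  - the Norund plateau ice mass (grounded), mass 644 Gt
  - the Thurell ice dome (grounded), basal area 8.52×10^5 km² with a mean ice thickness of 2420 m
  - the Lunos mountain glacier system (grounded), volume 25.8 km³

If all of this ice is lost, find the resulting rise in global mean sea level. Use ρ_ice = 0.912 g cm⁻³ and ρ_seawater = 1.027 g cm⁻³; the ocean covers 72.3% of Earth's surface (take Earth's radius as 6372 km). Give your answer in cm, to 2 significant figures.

Norund: 644 Gt = 6.440×10^14 kg; dividing by ρ_w = 1.027 g cm⁻³ = 1027 kg m⁻³ gives 6.271×10^11 m³ of water.
Thurell: ice volume = 8.52×10^5 km² × 2420 m = 2.062×10^6 km³; 2.062×10^6 × (912/1027) = 1.831×10^6 km³ of water.
Lunos: 25.8 km³ × (912/1027) = 22.91 km³ of water.
Total added water ≈ 1.832×10^15 m³ over 3.69×10^14 m² → Δh = 4.97 m = 500 cm.

≈ 500 cm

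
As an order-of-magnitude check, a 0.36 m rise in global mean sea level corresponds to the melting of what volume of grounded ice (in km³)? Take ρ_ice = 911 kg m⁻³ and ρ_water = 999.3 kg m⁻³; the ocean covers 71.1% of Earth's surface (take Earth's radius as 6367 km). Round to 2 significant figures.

≈ 1.4×10^5 km³

Required water volume = Δh × A = 0.36 m × 3.62×10^14 m² = 1.304×10^14 m³ = 1.304×10^5 km³.
Ice volume = water volume × ρ_w/ρ_ice = 1.304×10^5 × 999.3/911 = 1.4×10^5 km³.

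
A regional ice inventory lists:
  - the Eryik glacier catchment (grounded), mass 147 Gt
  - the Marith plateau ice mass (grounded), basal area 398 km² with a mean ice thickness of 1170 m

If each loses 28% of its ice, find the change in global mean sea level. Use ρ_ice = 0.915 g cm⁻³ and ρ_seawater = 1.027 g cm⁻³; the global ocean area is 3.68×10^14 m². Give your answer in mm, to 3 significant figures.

≈ 0.425 mm

Eryik: 0.28 × 147 Gt = 4.116×10^13 kg; dividing by ρ_w = 1.027 g cm⁻³ = 1027 kg m⁻³ gives 4.008×10^10 m³ of water.
Marith: ice volume = 398 km² × 1170 m = 465.7 km³; 0.28 × 465.7 × (915/1027) = 116.2 km³ of water.
Total added water ≈ 1.562×10^11 m³ over 3.68×10^14 m² → Δh = 4.25×10^-4 m = 0.425 mm.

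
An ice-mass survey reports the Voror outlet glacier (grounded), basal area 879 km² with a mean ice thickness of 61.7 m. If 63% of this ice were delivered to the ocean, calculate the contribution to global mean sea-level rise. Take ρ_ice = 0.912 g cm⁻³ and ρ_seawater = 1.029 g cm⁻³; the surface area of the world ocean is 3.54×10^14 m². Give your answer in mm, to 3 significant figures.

Voror: ice volume = 879 km² × 61.7 m = 54.23 km³; 0.63 × 54.23 × (912/1029) = 30.28 km³ of water.
Spread over 3.54×10^14 m² of ocean, Δh = 3.028×10^10 / 3.54×10^14 = 8.55×10^-5 m = 0.0855 mm.

≈ 0.0855 mm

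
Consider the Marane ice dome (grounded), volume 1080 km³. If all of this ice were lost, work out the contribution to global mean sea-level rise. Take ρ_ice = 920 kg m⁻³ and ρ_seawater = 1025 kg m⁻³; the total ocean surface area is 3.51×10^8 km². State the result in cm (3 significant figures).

≈ 0.276 cm

Marane: 1080 km³ × (920/1025) = 969.4 km³ of water.
Spread over 3.51×10^14 m² of ocean, Δh = 9.694×10^11 / 3.51×10^14 = 2.76×10^-3 m = 0.276 cm.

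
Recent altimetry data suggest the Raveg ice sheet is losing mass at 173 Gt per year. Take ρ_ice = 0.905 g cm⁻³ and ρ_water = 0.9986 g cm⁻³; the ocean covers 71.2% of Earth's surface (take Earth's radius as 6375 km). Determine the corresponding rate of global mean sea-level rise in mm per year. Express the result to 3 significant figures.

ρ_w = 0.9986 g cm⁻³ = 998.6 kg m⁻³. Annual water volume added = 173 Gt / ρ_w = 1.730×10^14 kg / 998.6 kg m⁻³ = 1.732×10^11 m³.
Δh per year = 1.732×10^11 / 3.64×10^14 = 4.76×10^-4 m = 0.476 mm.

≈ 0.476 mm/yr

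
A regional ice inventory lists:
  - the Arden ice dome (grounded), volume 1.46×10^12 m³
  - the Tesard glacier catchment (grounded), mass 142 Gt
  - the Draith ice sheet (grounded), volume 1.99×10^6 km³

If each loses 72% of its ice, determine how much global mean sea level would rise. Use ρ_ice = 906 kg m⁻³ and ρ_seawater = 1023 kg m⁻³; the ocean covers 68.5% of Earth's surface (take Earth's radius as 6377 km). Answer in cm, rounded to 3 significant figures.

≈ 363 cm

Arden: 0.72 × 1.46×10^12 m³ × (906/1023) = 9.310×10^11 m³ of water.
Tesard: 0.72 × 142 Gt = 1.022×10^14 kg; dividing by ρ_w = 1023 kg m⁻³ gives 9.994×10^10 m³ of water.
Draith: 0.72 × 1.99×10^6 km³ × (906/1023) = 1.269×10^6 km³ of water.
Total added water ≈ 1.270×10^15 m³ over 3.50×10^14 m² → Δh = 3.63 m = 363 cm.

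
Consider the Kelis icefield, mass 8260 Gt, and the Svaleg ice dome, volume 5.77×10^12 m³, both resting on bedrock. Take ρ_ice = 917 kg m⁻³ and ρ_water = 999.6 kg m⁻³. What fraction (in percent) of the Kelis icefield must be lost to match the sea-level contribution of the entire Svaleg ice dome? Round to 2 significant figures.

≈ 64 %

Equal sea-level rise means equal mass of meltwater, i.e. equal mass of ice lost.
Ice mass of Svaleg: 5.291×10^15 kg; ice mass of Kelis: 8.260×10^15 kg.
Fraction required = 5.291×10^15 / 8.260×10^15 = 0.641 → 64 %.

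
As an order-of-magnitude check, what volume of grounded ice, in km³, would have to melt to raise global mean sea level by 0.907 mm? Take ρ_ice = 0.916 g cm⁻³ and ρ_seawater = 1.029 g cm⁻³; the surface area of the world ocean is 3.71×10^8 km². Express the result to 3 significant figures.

≈ 378 km³

Required water volume = Δh × A = 0.000907 m × 3.71×10^14 m² = 3.365×10^11 m³ = 336.5 km³.
Ice volume = water volume × ρ_w/ρ_ice = 336.5 × 1029/916 = 378 km³.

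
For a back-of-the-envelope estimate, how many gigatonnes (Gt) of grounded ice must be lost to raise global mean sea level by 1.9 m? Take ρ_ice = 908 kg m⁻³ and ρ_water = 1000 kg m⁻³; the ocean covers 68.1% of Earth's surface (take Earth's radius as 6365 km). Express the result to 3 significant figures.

≈ 6.59×10^5 Gt

Required water volume = Δh × A = 1.9 m × 3.47×10^14 m² = 6.587×10^14 m³.
ρ_w = 1000 kg m⁻³, so the mass of water = 6.587×10^14 m³ × 1000 kg m⁻³ = 6.587×10^17 kg = 6.59×10^5 Gt (and the same mass of ice, by conservation).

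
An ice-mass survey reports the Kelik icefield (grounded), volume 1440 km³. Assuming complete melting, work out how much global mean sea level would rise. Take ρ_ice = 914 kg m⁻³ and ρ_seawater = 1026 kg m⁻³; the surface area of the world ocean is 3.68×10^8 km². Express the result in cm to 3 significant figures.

Kelik: 1440 km³ × (914/1026) = 1283 km³ of water.
Spread over 3.68×10^14 m² of ocean, Δh = 1.283×10^12 / 3.68×10^14 = 3.49×10^-3 m = 0.349 cm.

≈ 0.349 cm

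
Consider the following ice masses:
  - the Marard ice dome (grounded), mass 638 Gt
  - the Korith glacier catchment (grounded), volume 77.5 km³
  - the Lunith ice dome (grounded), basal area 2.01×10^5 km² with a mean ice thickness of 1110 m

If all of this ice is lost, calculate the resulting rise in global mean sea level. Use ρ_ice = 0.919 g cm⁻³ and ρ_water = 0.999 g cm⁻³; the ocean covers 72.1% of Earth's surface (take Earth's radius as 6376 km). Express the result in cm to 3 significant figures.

Marard: 638 Gt = 6.380×10^14 kg; dividing by ρ_w = 0.999 g cm⁻³ = 999 kg m⁻³ gives 6.386×10^11 m³ of water.
Korith: 77.5 km³ × (919/999) = 71.29 km³ of water.
Lunith: ice volume = 2.01×10^5 km² × 1110 m = 2.231×10^5 km³; 2.231×10^5 × (919/999) = 2.052×10^5 km³ of water.
Total added water ≈ 2.060×10^14 m³ over 3.68×10^14 m² → Δh = 0.559 m = 55.9 cm.

≈ 55.9 cm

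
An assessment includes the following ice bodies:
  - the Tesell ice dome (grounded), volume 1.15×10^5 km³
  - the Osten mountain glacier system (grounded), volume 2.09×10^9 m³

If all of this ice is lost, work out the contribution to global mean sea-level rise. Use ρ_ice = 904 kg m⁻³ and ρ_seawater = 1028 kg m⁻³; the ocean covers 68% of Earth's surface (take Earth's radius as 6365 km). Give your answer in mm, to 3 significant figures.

Tesell: 1.15×10^5 km³ × (904/1028) = 1.011×10^5 km³ of water.
Osten: 2.09×10^9 m³ × (904/1028) = 1.838×10^9 m³ of water.
Total added water ≈ 1.011×10^14 m³ over 3.46×10^14 m² → Δh = 0.292 m = 292 mm.

≈ 292 mm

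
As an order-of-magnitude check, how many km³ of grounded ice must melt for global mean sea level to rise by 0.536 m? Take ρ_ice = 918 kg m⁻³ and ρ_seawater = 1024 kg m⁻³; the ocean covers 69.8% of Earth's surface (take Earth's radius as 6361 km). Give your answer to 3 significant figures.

≈ 2.12×10^5 km³

Required water volume = Δh × A = 0.536 m × 3.55×10^14 m² = 1.902×10^14 m³ = 1.902×10^5 km³.
Ice volume = water volume × ρ_w/ρ_ice = 1.902×10^5 × 1024/918 = 2.12×10^5 km³.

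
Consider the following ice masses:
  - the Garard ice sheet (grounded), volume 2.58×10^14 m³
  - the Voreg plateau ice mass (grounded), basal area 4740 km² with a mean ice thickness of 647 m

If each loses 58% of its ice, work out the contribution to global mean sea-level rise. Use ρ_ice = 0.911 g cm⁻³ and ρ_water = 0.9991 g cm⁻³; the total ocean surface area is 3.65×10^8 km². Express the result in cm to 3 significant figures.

≈ 37.8 cm

Garard: 0.58 × 2.58×10^14 m³ × (911/999.1) = 1.364×10^14 m³ of water.
Voreg: ice volume = 4740 km² × 647 m = 3067 km³; 0.58 × 3067 × (911/999.1) = 1622 km³ of water.
Total added water ≈ 1.381×10^14 m³ over 3.65×10^14 m² → Δh = 0.378 m = 37.8 cm.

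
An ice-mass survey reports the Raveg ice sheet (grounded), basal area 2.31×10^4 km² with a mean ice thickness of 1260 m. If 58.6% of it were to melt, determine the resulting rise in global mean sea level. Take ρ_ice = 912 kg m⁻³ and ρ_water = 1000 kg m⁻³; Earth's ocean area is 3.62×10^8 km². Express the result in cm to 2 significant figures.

Raveg: ice volume = 2.31×10^4 km² × 1260 m = 2.911×10^4 km³; 0.586 × 2.911×10^4 × (912/1000) = 1.556×10^4 km³ of water.
Spread over 3.62×10^14 m² of ocean, Δh = 1.556×10^13 / 3.62×10^14 = 0.0430 m = 4.3 cm.

≈ 4.3 cm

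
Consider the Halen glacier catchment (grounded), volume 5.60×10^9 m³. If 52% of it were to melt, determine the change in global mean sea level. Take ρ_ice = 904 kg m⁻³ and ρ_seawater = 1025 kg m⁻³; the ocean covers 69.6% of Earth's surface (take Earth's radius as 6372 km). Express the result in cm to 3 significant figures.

≈ 7.23×10^-4 cm

Halen: 0.52 × 5.60×10^9 m³ × (904/1025) = 2.568×10^9 m³ of water.
Spread over 3.55×10^14 m² of ocean, Δh = 2.568×10^9 / 3.55×10^14 = 7.23×10^-6 m = 7.23×10^-4 cm.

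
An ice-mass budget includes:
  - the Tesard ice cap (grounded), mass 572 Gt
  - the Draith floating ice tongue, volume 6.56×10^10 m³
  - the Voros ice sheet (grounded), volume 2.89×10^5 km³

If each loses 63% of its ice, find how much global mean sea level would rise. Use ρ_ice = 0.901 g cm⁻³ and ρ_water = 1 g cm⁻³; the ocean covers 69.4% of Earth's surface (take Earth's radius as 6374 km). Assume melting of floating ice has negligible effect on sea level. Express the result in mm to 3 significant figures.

≈ 464 mm

Tesard: 0.63 × 572 Gt = 3.604×10^14 kg; dividing by ρ_w = 1 g cm⁻³ = 1000 kg m⁻³ gives 3.604×10^11 m³ of water.
The Draith floating ice tongue is floating and already displaces its own weight of water, so its melt adds essentially nothing to sea level.
Voros: 0.63 × 2.89×10^5 km³ × (901/1000) = 1.640×10^5 km³ of water.
Total added water ≈ 1.644×10^14 m³ over 3.54×10^14 m² → Δh = 0.464 m = 464 mm.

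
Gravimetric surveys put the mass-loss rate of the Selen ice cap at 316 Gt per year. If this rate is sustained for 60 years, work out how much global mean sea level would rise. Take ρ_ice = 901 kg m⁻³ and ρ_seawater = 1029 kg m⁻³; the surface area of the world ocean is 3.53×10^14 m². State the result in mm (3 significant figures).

Total mass lost = 316 Gt/yr × 60 yr = 1.896×10^4 Gt = 1.896×10^16 kg.
ρ_w = 1029 kg m⁻³, so water volume = 1.896×10^16 / 1029 = 1.843×10^13 m³.
Δh = 1.843×10^13 / 3.53×10^14 = 0.0522 m = 52.2 mm.

≈ 52.2 mm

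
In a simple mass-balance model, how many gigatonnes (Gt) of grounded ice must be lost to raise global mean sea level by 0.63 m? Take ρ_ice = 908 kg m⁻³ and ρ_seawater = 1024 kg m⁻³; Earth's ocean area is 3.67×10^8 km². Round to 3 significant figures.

≈ 2.37×10^5 Gt

Required water volume = Δh × A = 0.63 m × 3.67×10^14 m² = 2.312×10^14 m³.
ρ_w = 1024 kg m⁻³, so the mass of water = 2.312×10^14 m³ × 1024 kg m⁻³ = 2.368×10^17 kg = 2.37×10^5 Gt (and the same mass of ice, by conservation).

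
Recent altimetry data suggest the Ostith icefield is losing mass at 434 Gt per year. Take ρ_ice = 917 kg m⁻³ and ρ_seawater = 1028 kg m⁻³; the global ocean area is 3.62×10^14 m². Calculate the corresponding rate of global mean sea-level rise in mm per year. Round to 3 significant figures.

≈ 1.17 mm/yr

ρ_w = 1028 kg m⁻³. Annual water volume added = 434 Gt / ρ_w = 4.340×10^14 kg / 1028 kg m⁻³ = 4.222×10^11 m³.
Δh per year = 4.222×10^11 / 3.62×10^14 = 1.17×10^-3 m = 1.17 mm.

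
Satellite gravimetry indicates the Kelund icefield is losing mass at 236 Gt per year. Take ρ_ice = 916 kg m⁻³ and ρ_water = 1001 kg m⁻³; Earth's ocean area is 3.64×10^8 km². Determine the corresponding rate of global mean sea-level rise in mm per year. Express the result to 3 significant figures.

≈ 0.648 mm/yr

ρ_w = 1001 kg m⁻³. Annual water volume added = 236 Gt / ρ_w = 2.360×10^14 kg / 1001 kg m⁻³ = 2.358×10^11 m³.
Δh per year = 2.358×10^11 / 3.64×10^14 = 6.48×10^-4 m = 0.648 mm.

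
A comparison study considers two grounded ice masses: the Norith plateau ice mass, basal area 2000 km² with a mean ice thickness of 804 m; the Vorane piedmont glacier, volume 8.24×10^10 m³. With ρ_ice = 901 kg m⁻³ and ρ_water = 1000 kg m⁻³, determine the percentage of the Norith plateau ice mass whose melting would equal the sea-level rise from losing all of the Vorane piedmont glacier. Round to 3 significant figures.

≈ 5.12 %

Equal sea-level rise means equal mass of meltwater, i.e. equal mass of ice lost.
Ice mass of Vorane: 7.424×10^13 kg; ice mass of Norith: 1.449×10^15 kg.
Fraction required = 7.424×10^13 / 1.449×10^15 = 0.0512 → 5.12 %.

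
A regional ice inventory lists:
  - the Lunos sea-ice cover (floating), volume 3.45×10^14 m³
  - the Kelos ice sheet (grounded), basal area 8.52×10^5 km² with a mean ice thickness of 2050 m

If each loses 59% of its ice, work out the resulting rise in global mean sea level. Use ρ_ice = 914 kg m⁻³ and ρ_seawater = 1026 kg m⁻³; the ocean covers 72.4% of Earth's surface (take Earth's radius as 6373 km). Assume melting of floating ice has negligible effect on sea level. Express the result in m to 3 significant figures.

≈ 2.48 m

The Lunos sea-ice cover is floating and already displaces its own weight of water, so its melt adds essentially nothing to sea level.
Kelos: ice volume = 8.52×10^5 km² × 2050 m = 1.747×10^6 km³; 0.59 × 1.747×10^6 × (914/1026) = 9.180×10^5 km³ of water.
Total added water ≈ 9.180×10^14 m³ over 3.70×10^14 m² → Δh = 2.48 m.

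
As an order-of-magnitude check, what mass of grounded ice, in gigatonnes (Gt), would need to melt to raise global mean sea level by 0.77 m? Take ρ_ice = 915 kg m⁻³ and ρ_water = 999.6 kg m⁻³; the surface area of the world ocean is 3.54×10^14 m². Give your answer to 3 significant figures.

Required water volume = Δh × A = 0.77 m × 3.54×10^14 m² = 2.726×10^14 m³.
ρ_w = 999.6 kg m⁻³, so the mass of water = 2.726×10^14 m³ × 999.6 kg m⁻³ = 2.725×10^17 kg = 2.72×10^5 Gt (and the same mass of ice, by conservation).

≈ 2.72×10^5 Gt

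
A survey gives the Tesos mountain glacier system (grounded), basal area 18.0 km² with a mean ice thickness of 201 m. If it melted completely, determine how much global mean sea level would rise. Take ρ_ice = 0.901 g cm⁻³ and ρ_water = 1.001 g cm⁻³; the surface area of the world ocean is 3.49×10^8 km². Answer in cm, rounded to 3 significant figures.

Tesos: ice volume = 18.0 km² × 201 m = 3.618 km³; 3.618 × (901/1001) = 3.257 km³ of water.
Spread over 3.49×10^14 m² of ocean, Δh = 3.257×10^9 / 3.49×10^14 = 9.33×10^-6 m = 9.33×10^-4 cm.

≈ 9.33×10^-4 cm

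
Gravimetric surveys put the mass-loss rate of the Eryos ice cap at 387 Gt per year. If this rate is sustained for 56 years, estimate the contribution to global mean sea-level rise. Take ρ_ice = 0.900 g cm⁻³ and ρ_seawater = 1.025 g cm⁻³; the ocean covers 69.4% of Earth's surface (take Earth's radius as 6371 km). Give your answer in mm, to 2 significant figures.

≈ 60 mm

Total mass lost = 387 Gt/yr × 56 yr = 2.167×10^4 Gt = 2.167×10^16 kg.
ρ_w = 1.025 g cm⁻³ = 1025 kg m⁻³, so water volume = 2.167×10^16 / 1025 = 2.114×10^13 m³.
Δh = 2.114×10^13 / 3.54×10^14 = 0.0597 m = 60 mm.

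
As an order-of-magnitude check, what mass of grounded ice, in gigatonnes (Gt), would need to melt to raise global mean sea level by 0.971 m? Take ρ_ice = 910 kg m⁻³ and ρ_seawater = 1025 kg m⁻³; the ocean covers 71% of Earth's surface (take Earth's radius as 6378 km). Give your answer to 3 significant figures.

Required water volume = Δh × A = 0.971 m × 3.63×10^14 m² = 3.524×10^14 m³.
ρ_w = 1025 kg m⁻³, so the mass of water = 3.524×10^14 m³ × 1025 kg m⁻³ = 3.612×10^17 kg = 3.61×10^5 Gt (and the same mass of ice, by conservation).

≈ 3.61×10^5 Gt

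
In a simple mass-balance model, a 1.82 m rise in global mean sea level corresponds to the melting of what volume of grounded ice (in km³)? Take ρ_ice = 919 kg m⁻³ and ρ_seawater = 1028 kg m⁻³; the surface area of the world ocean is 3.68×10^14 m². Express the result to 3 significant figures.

Required water volume = Δh × A = 1.82 m × 3.68×10^14 m² = 6.698×10^14 m³ = 6.698×10^5 km³.
Ice volume = water volume × ρ_w/ρ_ice = 6.698×10^5 × 1028/919 = 7.49×10^5 km³.

≈ 7.49×10^5 km³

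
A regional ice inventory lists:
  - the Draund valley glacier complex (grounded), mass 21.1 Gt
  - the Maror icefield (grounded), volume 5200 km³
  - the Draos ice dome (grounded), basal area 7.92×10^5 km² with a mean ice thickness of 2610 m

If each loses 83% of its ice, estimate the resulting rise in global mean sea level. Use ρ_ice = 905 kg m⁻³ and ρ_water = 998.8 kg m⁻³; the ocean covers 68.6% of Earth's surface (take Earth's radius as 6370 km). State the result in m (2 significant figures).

≈ 4.5 m

Draund: 0.83 × 21.1 Gt = 1.751×10^13 kg; dividing by ρ_w = 998.8 kg m⁻³ gives 1.753×10^10 m³ of water.
Maror: 0.83 × 5200 km³ × (905/998.8) = 3911 km³ of water.
Draos: ice volume = 7.92×10^5 km² × 2610 m = 2.067×10^6 km³; 0.83 × 2.067×10^6 × (905/998.8) = 1.555×10^6 km³ of water.
Total added water ≈ 1.559×10^15 m³ over 3.50×10^14 m² → Δh = 4.46 m.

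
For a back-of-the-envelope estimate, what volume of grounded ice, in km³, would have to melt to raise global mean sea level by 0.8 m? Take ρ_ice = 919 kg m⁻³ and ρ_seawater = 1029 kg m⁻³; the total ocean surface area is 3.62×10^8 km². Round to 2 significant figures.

Required water volume = Δh × A = 0.8 m × 3.62×10^14 m² = 2.896×10^14 m³ = 2.896×10^5 km³.
Ice volume = water volume × ρ_w/ρ_ice = 2.896×10^5 × 1029/919 = 3.2×10^5 km³.

≈ 3.2×10^5 km³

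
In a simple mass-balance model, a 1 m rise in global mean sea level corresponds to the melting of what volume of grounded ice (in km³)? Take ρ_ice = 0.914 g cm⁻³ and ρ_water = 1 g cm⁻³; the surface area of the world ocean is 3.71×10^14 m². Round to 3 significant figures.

Required water volume = Δh × A = 1 m × 3.71×10^14 m² = 3.710×10^14 m³ = 3.710×10^5 km³.
Ice volume = water volume × ρ_w/ρ_ice = 3.710×10^5 × 1000/914 = 4.06×10^5 km³.

≈ 4.06×10^5 km³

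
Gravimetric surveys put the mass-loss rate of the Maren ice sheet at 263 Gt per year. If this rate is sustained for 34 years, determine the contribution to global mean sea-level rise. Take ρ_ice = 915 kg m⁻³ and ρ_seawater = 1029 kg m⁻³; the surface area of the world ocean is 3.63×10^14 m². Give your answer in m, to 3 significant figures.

≈ 0.0239 m

Total mass lost = 263 Gt/yr × 34 yr = 8942 Gt = 8.942×10^15 kg.
ρ_w = 1029 kg m⁻³, so water volume = 8.942×10^15 / 1029 = 8.690×10^12 m³.
Δh = 8.690×10^12 / 3.63×10^14 = 0.0239 m.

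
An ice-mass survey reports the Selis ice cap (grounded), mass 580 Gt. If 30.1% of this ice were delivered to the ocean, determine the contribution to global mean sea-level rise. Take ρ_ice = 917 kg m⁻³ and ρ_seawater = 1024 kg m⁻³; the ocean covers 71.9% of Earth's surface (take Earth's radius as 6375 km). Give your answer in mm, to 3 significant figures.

≈ 0.464 mm

Selis: 0.301 × 580 Gt = 1.746×10^14 kg; dividing by ρ_w = 1024 kg m⁻³ gives 1.705×10^11 m³ of water.
Spread over 3.67×10^14 m² of ocean, Δh = 1.705×10^11 / 3.67×10^14 = 4.64×10^-4 m = 0.464 mm.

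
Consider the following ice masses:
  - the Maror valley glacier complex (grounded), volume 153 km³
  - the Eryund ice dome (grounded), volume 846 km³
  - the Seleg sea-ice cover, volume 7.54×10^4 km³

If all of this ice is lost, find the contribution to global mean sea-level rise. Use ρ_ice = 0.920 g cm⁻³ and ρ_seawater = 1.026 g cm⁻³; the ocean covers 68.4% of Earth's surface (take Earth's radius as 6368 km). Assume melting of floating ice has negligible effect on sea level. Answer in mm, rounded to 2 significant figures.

≈ 2.6 mm

Maror: 153 km³ × (920/1026) = 137.2 km³ of water.
Eryund: 846 km³ × (920/1026) = 758.6 km³ of water.
The Seleg sea-ice cover is floating and already displaces its own weight of water, so its melt adds essentially nothing to sea level.
Total added water ≈ 8.958×10^11 m³ over 3.49×10^14 m² → Δh = 2.57×10^-3 m = 2.6 mm.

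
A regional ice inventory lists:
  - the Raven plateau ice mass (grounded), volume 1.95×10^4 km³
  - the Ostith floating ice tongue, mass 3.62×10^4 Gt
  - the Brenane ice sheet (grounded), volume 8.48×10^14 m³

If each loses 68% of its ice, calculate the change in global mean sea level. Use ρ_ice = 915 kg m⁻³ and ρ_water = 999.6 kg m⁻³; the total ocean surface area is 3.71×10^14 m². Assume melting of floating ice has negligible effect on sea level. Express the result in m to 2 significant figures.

Raven: 0.68 × 1.95×10^4 km³ × (915/999.6) = 1.214×10^4 km³ of water.
The Ostith floating ice tongue is floating and already displaces its own weight of water, so its melt adds essentially nothing to sea level.
Brenane: 0.68 × 8.48×10^14 m³ × (915/999.6) = 5.278×10^14 m³ of water.
Total added water ≈ 5.400×10^14 m³ over 3.71×10^14 m² → Δh = 1.46 m.

≈ 1.5 m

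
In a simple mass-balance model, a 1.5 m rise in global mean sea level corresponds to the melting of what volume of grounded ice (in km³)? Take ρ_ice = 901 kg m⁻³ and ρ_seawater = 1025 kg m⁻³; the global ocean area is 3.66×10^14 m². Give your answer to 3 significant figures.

≈ 6.25×10^5 km³

Required water volume = Δh × A = 1.5 m × 3.66×10^14 m² = 5.490×10^14 m³ = 5.490×10^5 km³.
Ice volume = water volume × ρ_w/ρ_ice = 5.490×10^5 × 1025/901 = 6.25×10^5 km³.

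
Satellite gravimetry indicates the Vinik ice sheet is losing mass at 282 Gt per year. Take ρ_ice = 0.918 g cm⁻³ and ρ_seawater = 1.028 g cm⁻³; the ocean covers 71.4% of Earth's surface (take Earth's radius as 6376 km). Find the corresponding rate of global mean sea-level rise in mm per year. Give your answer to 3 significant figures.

ρ_w = 1.028 g cm⁻³ = 1028 kg m⁻³. Annual water volume added = 282 Gt / ρ_w = 2.820×10^14 kg / 1028 kg m⁻³ = 2.743×10^11 m³.
Δh per year = 2.743×10^11 / 3.65×10^14 = 7.52×10^-4 m = 0.752 mm.

≈ 0.752 mm/yr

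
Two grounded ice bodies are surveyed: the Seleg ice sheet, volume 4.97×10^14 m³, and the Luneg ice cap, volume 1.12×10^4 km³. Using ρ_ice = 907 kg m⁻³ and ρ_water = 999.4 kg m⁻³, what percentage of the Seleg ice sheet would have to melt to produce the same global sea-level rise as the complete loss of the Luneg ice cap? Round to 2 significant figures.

Equal sea-level rise means equal mass of meltwater, i.e. equal mass of ice lost.
Ice mass of Luneg: 1.016×10^16 kg; ice mass of Seleg: 4.508×10^17 kg.
Fraction required = 1.016×10^16 / 4.508×10^17 = 0.0225 → 2.3 %.

≈ 2.3 %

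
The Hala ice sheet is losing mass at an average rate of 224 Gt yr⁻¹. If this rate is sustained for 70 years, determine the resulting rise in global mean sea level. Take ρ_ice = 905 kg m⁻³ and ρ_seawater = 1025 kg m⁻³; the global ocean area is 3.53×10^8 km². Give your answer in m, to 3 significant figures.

Total mass lost = 224 Gt/yr × 70 yr = 1.568×10^4 Gt = 1.568×10^16 kg.
ρ_w = 1025 kg m⁻³, so water volume = 1.568×10^16 / 1025 = 1.530×10^13 m³.
Δh = 1.530×10^13 / 3.53×10^14 = 0.0433 m.

≈ 0.0433 m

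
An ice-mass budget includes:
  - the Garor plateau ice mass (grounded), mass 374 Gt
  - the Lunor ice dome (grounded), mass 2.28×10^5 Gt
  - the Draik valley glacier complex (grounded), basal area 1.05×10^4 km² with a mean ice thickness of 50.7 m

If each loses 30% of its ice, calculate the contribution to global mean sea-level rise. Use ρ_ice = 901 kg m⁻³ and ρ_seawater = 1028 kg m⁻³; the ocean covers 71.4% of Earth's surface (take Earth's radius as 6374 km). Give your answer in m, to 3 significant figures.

≈ 0.183 m

Garor: 0.3 × 374 Gt = 1.122×10^14 kg; dividing by ρ_w = 1028 kg m⁻³ gives 1.091×10^11 m³ of water.
Lunor: 0.3 × 2.28×10^5 Gt = 6.840×10^16 kg; dividing by ρ_w = 1028 kg m⁻³ gives 6.654×10^13 m³ of water.
Draik: ice volume = 1.05×10^4 km² × 50.7 m = 532.4 km³; 0.3 × 532.4 × (901/1028) = 140.0 km³ of water.
Total added water ≈ 6.679×10^13 m³ over 3.65×10^14 m² → Δh = 0.183 m.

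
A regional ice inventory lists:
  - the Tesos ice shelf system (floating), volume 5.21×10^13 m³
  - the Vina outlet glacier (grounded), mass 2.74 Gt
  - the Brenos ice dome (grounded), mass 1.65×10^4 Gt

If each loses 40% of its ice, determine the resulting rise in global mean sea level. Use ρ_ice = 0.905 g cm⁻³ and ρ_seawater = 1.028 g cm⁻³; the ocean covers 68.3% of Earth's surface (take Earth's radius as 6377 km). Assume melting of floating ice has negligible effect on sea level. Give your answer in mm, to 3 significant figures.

≈ 18.4 mm

The Tesos ice shelf system is floating and already displaces its own weight of water, so its melt adds essentially nothing to sea level.
Vina: 0.4 × 2.74 Gt = 1.096×10^12 kg; dividing by ρ_w = 1.028 g cm⁻³ = 1028 kg m⁻³ gives 1.066×10^9 m³ of water.
Brenos: 0.4 × 1.65×10^4 Gt = 6.600×10^15 kg; dividing by ρ_w = 1028 kg m⁻³ gives 6.420×10^12 m³ of water.
Total added water ≈ 6.421×10^12 m³ over 3.49×10^14 m² → Δh = 0.0184 m = 18.4 mm.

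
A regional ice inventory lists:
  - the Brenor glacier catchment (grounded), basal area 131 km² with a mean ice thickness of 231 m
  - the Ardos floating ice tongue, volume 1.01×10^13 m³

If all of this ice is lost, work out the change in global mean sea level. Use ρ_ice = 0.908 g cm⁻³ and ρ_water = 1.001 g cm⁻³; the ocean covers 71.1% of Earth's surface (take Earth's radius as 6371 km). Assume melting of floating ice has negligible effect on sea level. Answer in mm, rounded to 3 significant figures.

≈ 0.0757 mm

Brenor: ice volume = 131 km² × 231 m = 30.26 km³; 30.26 × (908/1001) = 27.45 km³ of water.
The Ardos floating ice tongue is floating and already displaces its own weight of water, so its melt adds essentially nothing to sea level.
Total added water ≈ 2.745×10^10 m³ over 3.63×10^14 m² → Δh = 7.57×10^-5 m = 0.0757 mm.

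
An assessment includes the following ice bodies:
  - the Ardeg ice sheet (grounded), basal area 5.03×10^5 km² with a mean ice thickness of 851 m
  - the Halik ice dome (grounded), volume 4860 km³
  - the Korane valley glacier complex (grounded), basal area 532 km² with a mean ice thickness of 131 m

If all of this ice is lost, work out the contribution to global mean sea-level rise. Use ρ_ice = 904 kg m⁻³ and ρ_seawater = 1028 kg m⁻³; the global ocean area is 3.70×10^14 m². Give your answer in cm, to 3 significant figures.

≈ 103 cm

Ardeg: ice volume = 5.03×10^5 km² × 851 m = 4.281×10^5 km³; 4.281×10^5 × (904/1028) = 3.764×10^5 km³ of water.
Halik: 4860 km³ × (904/1028) = 4274 km³ of water.
Korane: ice volume = 532 km² × 131 m = 69.69 km³; 69.69 × (904/1028) = 61.29 km³ of water.
Total added water ≈ 3.808×10^14 m³ over 3.70×10^14 m² → Δh = 1.03 m = 103 cm.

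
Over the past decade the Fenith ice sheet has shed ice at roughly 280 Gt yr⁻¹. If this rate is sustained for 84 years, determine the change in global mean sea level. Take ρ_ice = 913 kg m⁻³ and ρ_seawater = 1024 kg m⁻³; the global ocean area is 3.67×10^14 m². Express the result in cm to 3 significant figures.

Total mass lost = 280 Gt/yr × 84 yr = 2.352×10^4 Gt = 2.352×10^16 kg.
ρ_w = 1024 kg m⁻³, so water volume = 2.352×10^16 / 1024 = 2.297×10^13 m³.
Δh = 2.297×10^13 / 3.67×10^14 = 0.0626 m = 6.26 cm.

≈ 6.26 cm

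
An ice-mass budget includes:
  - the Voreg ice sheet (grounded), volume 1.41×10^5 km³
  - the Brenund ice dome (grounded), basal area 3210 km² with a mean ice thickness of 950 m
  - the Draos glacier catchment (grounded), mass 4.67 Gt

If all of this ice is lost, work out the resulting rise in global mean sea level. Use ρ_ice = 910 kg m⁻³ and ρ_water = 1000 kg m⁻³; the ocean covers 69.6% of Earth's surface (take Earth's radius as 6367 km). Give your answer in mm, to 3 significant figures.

≈ 370 mm

Voreg: 1.41×10^5 km³ × (910/1000) = 1.283×10^5 km³ of water.
Brenund: ice volume = 3210 km² × 950 m = 3050 km³; 3050 × (910/1000) = 2775 km³ of water.
Draos: 4.67 Gt = 4.670×10^12 kg; dividing by ρ_w = 1000 kg m⁻³ gives 4.670×10^9 m³ of water.
Total added water ≈ 1.311×10^14 m³ over 3.55×10^14 m² → Δh = 0.370 m = 370 mm.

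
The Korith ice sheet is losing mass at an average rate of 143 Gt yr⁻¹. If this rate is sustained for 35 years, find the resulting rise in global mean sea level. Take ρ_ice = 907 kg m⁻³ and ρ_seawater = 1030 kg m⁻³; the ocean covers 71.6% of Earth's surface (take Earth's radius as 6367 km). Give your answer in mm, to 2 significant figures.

≈ 13 mm

Total mass lost = 143 Gt/yr × 35 yr = 5005 Gt = 5.005×10^15 kg.
ρ_w = 1030 kg m⁻³, so water volume = 5.005×10^15 / 1030 = 4.859×10^12 m³.
Δh = 4.859×10^12 / 3.65×10^14 = 0.0133 m = 13 mm.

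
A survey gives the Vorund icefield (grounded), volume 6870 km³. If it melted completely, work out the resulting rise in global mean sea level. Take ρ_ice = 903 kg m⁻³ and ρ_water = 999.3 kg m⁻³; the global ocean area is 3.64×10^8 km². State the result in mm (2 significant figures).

Vorund: 6870 km³ × (903/999.3) = 6208 km³ of water.
Spread over 3.64×10^14 m² of ocean, Δh = 6.208×10^12 / 3.64×10^14 = 0.0171 m = 17 mm.

≈ 17 mm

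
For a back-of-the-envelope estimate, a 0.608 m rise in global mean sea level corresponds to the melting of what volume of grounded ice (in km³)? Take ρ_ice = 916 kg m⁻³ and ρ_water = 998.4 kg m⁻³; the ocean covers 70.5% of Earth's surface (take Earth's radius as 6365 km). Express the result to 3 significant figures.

≈ 2.38×10^5 km³

Required water volume = Δh × A = 0.608 m × 3.59×10^14 m² = 2.182×10^14 m³ = 2.182×10^5 km³.
Ice volume = water volume × ρ_w/ρ_ice = 2.182×10^5 × 998.4/916 = 2.38×10^5 km³.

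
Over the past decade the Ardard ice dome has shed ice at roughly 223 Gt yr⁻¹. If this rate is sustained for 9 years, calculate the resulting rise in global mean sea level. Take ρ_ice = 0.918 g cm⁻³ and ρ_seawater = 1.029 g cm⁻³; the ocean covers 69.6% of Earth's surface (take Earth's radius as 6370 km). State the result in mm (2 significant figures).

≈ 5.5 mm

Total mass lost = 223 Gt/yr × 9 yr = 2007 Gt = 2.007×10^15 kg.
ρ_w = 1.029 g cm⁻³ = 1029 kg m⁻³, so water volume = 2.007×10^15 / 1029 = 1.950×10^12 m³.
Δh = 1.950×10^12 / 3.55×10^14 = 5.50×10^-3 m = 5.5 mm.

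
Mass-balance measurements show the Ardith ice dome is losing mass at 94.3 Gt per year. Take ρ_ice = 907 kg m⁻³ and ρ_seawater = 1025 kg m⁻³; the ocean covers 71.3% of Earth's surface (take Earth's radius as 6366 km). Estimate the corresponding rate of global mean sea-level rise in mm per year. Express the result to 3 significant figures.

≈ 0.253 mm/yr

ρ_w = 1025 kg m⁻³. Annual water volume added = 94.3 Gt / ρ_w = 9.430×10^13 kg / 1025 kg m⁻³ = 9.200×10^10 m³.
Δh per year = 9.200×10^10 / 3.63×10^14 = 2.53×10^-4 m = 0.253 mm.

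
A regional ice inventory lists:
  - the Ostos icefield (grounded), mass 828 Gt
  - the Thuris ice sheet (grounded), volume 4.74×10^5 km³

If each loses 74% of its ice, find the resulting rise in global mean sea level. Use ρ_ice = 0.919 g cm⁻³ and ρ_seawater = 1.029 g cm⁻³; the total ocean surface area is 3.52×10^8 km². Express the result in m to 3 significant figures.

Ostos: 0.74 × 828 Gt = 6.127×10^14 kg; dividing by ρ_w = 1.029 g cm⁻³ = 1029 kg m⁻³ gives 5.955×10^11 m³ of water.
Thuris: 0.74 × 4.74×10^5 km³ × (919/1029) = 3.133×10^5 km³ of water.
Total added water ≈ 3.139×10^14 m³ over 3.52×10^14 m² → Δh = 0.892 m.

≈ 0.892 m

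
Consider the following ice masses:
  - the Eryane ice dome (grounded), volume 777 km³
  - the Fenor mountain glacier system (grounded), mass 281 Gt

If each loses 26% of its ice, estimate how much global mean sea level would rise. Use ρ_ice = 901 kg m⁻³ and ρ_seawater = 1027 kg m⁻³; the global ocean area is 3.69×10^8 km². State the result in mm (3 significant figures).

Eryane: 0.26 × 777 km³ × (901/1027) = 177.2 km³ of water.
Fenor: 0.26 × 281 Gt = 7.306×10^13 kg; dividing by ρ_w = 1027 kg m⁻³ gives 7.114×10^10 m³ of water.
Total added water ≈ 2.484×10^11 m³ over 3.69×10^14 m² → Δh = 6.73×10^-4 m = 0.673 mm.

≈ 0.673 mm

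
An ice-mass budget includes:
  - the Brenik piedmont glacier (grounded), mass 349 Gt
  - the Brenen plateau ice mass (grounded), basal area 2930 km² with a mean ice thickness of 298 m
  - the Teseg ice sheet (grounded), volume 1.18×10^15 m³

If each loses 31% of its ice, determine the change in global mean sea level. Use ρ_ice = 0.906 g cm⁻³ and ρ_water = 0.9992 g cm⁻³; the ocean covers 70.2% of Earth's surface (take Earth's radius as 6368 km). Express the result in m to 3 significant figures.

≈ 0.928 m

Brenik: 0.31 × 349 Gt = 1.082×10^14 kg; dividing by ρ_w = 0.9992 g cm⁻³ = 999.2 kg m⁻³ gives 1.083×10^11 m³ of water.
Brenen: ice volume = 2930 km² × 298 m = 873.1 km³; 0.31 × 873.1 × (906/999.2) = 245.4 km³ of water.
Teseg: 0.31 × 1.18×10^15 m³ × (906/999.2) = 3.317×10^14 m³ of water.
Total added water ≈ 3.320×10^14 m³ over 3.58×10^14 m² → Δh = 0.928 m.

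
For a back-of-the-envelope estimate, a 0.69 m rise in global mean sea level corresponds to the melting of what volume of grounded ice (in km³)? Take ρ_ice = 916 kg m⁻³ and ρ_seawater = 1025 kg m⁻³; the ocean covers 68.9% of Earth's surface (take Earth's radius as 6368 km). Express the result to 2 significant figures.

Required water volume = Δh × A = 0.69 m × 3.51×10^14 m² = 2.423×10^14 m³ = 2.423×10^5 km³.
Ice volume = water volume × ρ_w/ρ_ice = 2.423×10^5 × 1025/916 = 2.7×10^5 km³.

≈ 2.7×10^5 km³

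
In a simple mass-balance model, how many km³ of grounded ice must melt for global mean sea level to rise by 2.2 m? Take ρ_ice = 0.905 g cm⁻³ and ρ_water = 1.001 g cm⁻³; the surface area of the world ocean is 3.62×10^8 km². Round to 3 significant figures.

≈ 8.81×10^5 km³

Required water volume = Δh × A = 2.2 m × 3.62×10^14 m² = 7.964×10^14 m³ = 7.964×10^5 km³.
Ice volume = water volume × ρ_w/ρ_ice = 7.964×10^5 × 1001/905 = 8.81×10^5 km³.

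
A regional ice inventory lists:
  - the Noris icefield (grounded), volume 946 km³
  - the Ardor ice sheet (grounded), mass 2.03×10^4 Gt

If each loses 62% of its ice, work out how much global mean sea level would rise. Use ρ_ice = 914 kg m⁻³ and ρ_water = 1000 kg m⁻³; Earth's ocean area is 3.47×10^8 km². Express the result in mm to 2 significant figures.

Noris: 0.62 × 946 km³ × (914/1000) = 536.1 km³ of water.
Ardor: 0.62 × 2.03×10^4 Gt = 1.259×10^16 kg; dividing by ρ_w = 1000 kg m⁻³ gives 1.259×10^13 m³ of water.
Total added water ≈ 1.312×10^13 m³ over 3.47×10^14 m² → Δh = 0.0378 m = 38 mm.

≈ 38 mm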